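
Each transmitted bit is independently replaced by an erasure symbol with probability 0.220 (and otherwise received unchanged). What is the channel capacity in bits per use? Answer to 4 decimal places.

Binary erasure channel: capacity C = 1 − ε.
C = 1 − 0.220 = 0.7800 bits per channel use.

0.7800 bits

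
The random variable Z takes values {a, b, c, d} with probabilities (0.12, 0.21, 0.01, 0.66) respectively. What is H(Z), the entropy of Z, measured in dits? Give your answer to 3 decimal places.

0.392 dits

H(Z) = −Σ p·log₁₀ p.
  −(0.12)·log₁₀(0.12) = 0.1105
  −(0.21)·log₁₀(0.21) = 0.1423
  −(0.01)·log₁₀(0.01) = 0.0200
  −(0.66)·log₁₀(0.66) = 0.1191
Sum: 0.1105 + 0.1423 + 0.0200 + 0.1191 = 0.392 dits.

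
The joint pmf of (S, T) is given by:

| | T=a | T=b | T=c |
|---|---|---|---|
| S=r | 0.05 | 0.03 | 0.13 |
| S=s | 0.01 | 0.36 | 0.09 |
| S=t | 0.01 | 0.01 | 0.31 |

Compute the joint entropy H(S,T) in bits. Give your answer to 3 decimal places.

H(S,T) = −Σ p(x,y)·log₂ p(x,y) over all 9 cells.
  cell (r,a): −0.05·log₂0.05 = 0.2161
  cell (r,b): −0.03·log₂0.03 = 0.1518
  cell (r,c): −0.13·log₂0.13 = 0.3826
  cell (s,a): −0.01·log₂0.01 = 0.0664
  cell (s,b): −0.36·log₂0.36 = 0.5306
  cell (s,c): −0.09·log₂0.09 = 0.3127
  cell (t,a): −0.01·log₂0.01 = 0.0664
  cell (t,b): −0.01·log₂0.01 = 0.0664
  cell (t,c): −0.31·log₂0.31 = 0.5238
Sum = 2.317 bits.

2.317 bits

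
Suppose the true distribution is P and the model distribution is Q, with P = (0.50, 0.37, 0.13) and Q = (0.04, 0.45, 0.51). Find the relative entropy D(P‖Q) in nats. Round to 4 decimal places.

D(P‖Q) = Σ p·ln(p/q).
  0.50·ln(0.50/0.04) = 1.26286
  0.37·ln(0.37/0.45) = -0.07243
  0.13·ln(0.13/0.51) = -0.17769
D(P‖Q) = 1.0127 nats.

1.0127 nats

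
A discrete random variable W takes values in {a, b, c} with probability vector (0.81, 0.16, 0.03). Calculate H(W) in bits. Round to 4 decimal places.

H(W) = −Σ p·log₂ p.
  −(0.81)·log₂(0.81) = 0.24625
  −(0.16)·log₂(0.16) = 0.42302
  −(0.03)·log₂(0.03) = 0.15177
Sum: 0.24625 + 0.42302 + 0.15177 = 0.8210 bits.

0.8210 bits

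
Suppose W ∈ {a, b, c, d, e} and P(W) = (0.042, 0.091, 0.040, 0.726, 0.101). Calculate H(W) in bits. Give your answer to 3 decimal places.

H(W) = −Σ p·log₂ p.
  −(0.042)·log₂(0.042) = 0.1921
  −(0.091)·log₂(0.091) = 0.3147
  −(0.040)·log₂(0.040) = 0.1858
  −(0.726)·log₂(0.726) = 0.3354
  −(0.101)·log₂(0.101) = 0.3341
Sum: 0.1921 + 0.3147 + 0.1858 + 0.3354 + 0.3341 = 1.362 bits.

1.362 bits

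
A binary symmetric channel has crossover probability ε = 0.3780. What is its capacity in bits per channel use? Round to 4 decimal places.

0.0434 bits

Binary symmetric channel: C = 1 − h₂(ε) where h₂ is the binary entropy function.
h₂(0.3780) = −0.3780·log₂0.3780 − 0.6220·log₂0.6220 = 0.9566.
C = 1 − 0.9566 = 0.0434 bits per channel use.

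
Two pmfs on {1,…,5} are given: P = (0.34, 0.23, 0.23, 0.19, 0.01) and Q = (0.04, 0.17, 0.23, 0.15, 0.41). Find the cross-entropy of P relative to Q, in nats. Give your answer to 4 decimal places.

2.2094 nats

H(P,Q) = −Σ p·ln q.
  −0.34·ln(0.04) = 1.09442
  −0.23·ln(0.17) = 0.40755
  −0.23·ln(0.23) = 0.33803
  −0.19·ln(0.15) = 0.36045
  −0.01·ln(0.41) = 0.00892
H(P,Q) = 2.2094 nats.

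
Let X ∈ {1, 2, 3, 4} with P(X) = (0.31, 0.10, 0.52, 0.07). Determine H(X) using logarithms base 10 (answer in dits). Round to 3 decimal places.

H(X) = −Σ p·log₁₀ p.
  −(0.31)·log₁₀(0.31) = 0.1577
  −(0.10)·log₁₀(0.10) = 0.1000
  −(0.52)·log₁₀(0.52) = 0.1477
  −(0.07)·log₁₀(0.07) = 0.0808
Sum: 0.1577 + 0.1000 + 0.1477 + 0.0808 = 0.486 dits.

0.486 dits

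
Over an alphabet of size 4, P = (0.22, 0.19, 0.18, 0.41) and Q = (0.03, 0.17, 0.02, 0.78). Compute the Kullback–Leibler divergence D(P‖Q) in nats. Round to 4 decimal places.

0.5913 nats

D(P‖Q) = Σ p·ln(p/q).
  0.22·ln(0.22/0.03) = 0.43833
  0.19·ln(0.19/0.17) = 0.02113
  0.18·ln(0.18/0.02) = 0.39550
  0.41·ln(0.41/0.78) = -0.26369
D(P‖Q) = 0.5913 nats.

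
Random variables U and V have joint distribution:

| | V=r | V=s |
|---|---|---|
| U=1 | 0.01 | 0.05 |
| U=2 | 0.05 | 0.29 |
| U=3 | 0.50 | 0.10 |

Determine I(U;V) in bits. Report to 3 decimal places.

Marginals: p(U) = (0.0600, 0.3400, 0.6000), p(V) = (0.5600, 0.4400).
I(U;V) = H(U) + H(V) − H(U,V).
H(U) = 1.2149, H(V) = 0.9896, H(U,V) = 1.8487.
I(U;V) = 1.2149 + 0.9896 − 1.8487 = 0.356 bits.

0.356 bits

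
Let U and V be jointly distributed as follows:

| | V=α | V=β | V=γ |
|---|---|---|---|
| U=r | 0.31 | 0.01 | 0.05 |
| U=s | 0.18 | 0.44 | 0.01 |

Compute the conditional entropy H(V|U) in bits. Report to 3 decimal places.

Marginals: p(U) = (0.3700, 0.6300), p(V) = (0.4900, 0.4500, 0.0600).
H(V|U) = Σ p(U) · H(V|U=·).
  U=r: p=0.3700, H(V|U=r) = 0.7449
  U=s: p=0.6300, H(V|U=s) = 0.9729
Weighted sum = 0.889 bits.

0.889 bits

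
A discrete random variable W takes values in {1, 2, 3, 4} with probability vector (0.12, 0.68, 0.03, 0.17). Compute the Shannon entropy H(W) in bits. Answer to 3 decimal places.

H(W) = −Σ p·log₂ p.
  −(0.12)·log₂(0.12) = 0.3671
  −(0.68)·log₂(0.68) = 0.3783
  −(0.03)·log₂(0.03) = 0.1518
  −(0.17)·log₂(0.17) = 0.4346
Sum: 0.3671 + 0.3783 + 0.1518 + 0.4346 = 1.332 bits.

1.332 bits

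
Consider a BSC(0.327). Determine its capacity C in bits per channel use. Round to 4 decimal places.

Binary symmetric channel: C = 1 − h₂(ε) where h₂ is the binary entropy function.
h₂(0.327) = −0.327·log₂0.327 − 0.673·log₂0.673 = 0.9118.
C = 1 − 0.9118 = 0.0882 bits per channel use.

0.0882 bits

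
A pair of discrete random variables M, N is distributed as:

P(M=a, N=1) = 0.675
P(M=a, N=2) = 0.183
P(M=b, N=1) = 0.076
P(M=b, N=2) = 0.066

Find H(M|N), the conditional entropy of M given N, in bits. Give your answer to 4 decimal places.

0.5628 bits

Chain rule: H(M|N) = H(M,N) − H(N).
Marginals: p(M) = (0.8580, 0.1420), p(N) = (0.7510, 0.2490).
H(M,N) = 1.3725 bits; H(N) = 0.8097 bits.
H(M|N) = 1.3725 − 0.8097 = 0.5628 bits.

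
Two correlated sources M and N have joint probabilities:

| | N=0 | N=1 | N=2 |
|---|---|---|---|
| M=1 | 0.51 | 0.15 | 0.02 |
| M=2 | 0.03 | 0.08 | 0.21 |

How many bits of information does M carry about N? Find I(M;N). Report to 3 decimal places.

0.425 bits

Marginals: p(M) = (0.6800, 0.3200), p(N) = (0.5400, 0.2300, 0.2300).
I(M;N) = H(M) + H(N) − H(M,N).
H(M) = 0.9044, H(N) = 1.4554, H(M,N) = 1.9350.
I(M;N) = 0.9044 + 1.4554 − 1.9350 = 0.425 bits.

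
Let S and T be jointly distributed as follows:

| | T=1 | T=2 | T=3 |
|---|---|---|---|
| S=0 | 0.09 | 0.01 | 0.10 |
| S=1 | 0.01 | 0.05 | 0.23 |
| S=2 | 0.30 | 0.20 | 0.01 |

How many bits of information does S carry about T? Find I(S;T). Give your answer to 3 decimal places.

0.508 bits

Marginals: p(S) = (0.2000, 0.2900, 0.5100), p(T) = (0.4000, 0.2600, 0.3400).
I(S;T) = H(S) + H(T) − H(S,T).
H(S) = 1.4777, H(T) = 1.5632, H(S,T) = 2.5334.
I(S;T) = 1.4777 + 1.5632 − 2.5334 = 0.508 bits.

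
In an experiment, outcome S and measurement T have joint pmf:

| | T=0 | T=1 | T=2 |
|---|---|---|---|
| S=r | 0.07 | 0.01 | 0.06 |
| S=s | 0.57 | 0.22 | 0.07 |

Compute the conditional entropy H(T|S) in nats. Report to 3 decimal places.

Marginals: p(S) = (0.1400, 0.8600), p(T) = (0.6400, 0.2300, 0.1300).
H(T|S) = Σ p(S) · H(T|S=·).
  S=r: p=0.1400, H(T|S=r) = 0.8982
  S=s: p=0.8600, H(T|S=s) = 0.8255
Weighted sum = 0.836 nats.

0.836 nats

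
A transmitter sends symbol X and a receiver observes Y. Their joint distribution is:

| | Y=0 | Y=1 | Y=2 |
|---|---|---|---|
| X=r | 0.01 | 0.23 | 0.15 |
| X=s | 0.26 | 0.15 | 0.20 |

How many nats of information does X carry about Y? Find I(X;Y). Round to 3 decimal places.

0.132 nats

Marginals: p(X) = (0.3900, 0.6100), p(Y) = (0.2700, 0.3800, 0.3500).
I(X;Y) = H(X) + H(Y) − H(X,Y).
H(X) = 0.6687, H(Y) = 1.0886, H(X,Y) = 1.6253.
I(X;Y) = 0.6687 + 1.0886 − 1.6253 = 0.132 nats.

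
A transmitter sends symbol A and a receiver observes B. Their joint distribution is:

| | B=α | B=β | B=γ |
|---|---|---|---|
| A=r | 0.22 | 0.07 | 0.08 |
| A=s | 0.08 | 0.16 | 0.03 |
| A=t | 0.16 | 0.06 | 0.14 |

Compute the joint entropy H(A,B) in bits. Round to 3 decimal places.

H(A,B) = −Σ p(x,y)·log₂ p(x,y) over all 9 cells.
  cell (r,α): −0.22·log₂0.22 = 0.4806
  cell (r,β): −0.07·log₂0.07 = 0.2686
  cell (r,γ): −0.08·log₂0.08 = 0.2915
  cell (s,α): −0.08·log₂0.08 = 0.2915
  cell (s,β): −0.16·log₂0.16 = 0.4230
  cell (s,γ): −0.03·log₂0.03 = 0.1518
  cell (t,α): −0.16·log₂0.16 = 0.4230
  cell (t,β): −0.06·log₂0.06 = 0.2435
  cell (t,γ): −0.14·log₂0.14 = 0.3971
Sum = 2.971 bits.

2.971 bits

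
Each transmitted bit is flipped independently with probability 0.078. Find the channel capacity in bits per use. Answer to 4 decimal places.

Binary symmetric channel: C = 1 − h₂(ε) where h₂ is the binary entropy function.
h₂(0.078) = −0.078·log₂0.078 − 0.922·log₂0.922 = 0.3951.
C = 1 − 0.3951 = 0.6049 bits per channel use.

0.6049 bits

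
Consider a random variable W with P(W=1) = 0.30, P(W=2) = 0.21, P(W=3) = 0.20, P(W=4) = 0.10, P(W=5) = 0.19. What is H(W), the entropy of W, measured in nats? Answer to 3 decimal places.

1.557 nats

H(W) = −Σ p·ln p.
  −(0.30)·ln(0.30) = 0.3612
  −(0.21)·ln(0.21) = 0.3277
  −(0.20)·ln(0.20) = 0.3219
  −(0.10)·ln(0.10) = 0.2303
  −(0.19)·ln(0.19) = 0.3155
Sum: 0.3612 + 0.3277 + 0.3219 + 0.2303 + 0.3155 = 1.557 nats.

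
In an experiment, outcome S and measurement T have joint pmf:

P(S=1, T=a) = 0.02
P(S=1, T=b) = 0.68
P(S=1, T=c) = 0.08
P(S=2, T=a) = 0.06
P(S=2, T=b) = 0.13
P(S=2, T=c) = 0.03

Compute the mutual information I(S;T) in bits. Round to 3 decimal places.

Marginals: p(S) = (0.7800, 0.2200), p(T) = (0.0800, 0.8100, 0.1100).
I(S;T) = Σ p(x,y)·log₂[p(x,y)/(p(x)p(y))].
  (1,a): 0.02·log₂(0.3205) = -0.0328
  (1,b): 0.68·log₂(1.0763) = 0.0721
  (1,c): 0.08·log₂(0.9324) = -0.0081
  (2,a): 0.06·log₂(3.4091) = 0.1062
  (2,b): 0.13·log₂(0.7295) = -0.0591
  (2,c): 0.03·log₂(1.2397) = 0.0093
Sum = 0.088 bits.

0.088 bits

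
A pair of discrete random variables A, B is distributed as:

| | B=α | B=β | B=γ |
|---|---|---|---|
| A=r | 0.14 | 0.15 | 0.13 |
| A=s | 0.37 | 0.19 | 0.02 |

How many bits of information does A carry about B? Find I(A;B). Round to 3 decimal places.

Marginals: p(A) = (0.4200, 0.5800), p(B) = (0.5100, 0.3400, 0.1500).
I(A;B) = Σ p(x,y)·log₂[p(x,y)/(p(x)p(y))].
  (r,α): 0.14·log₂(0.6536) = -0.0859
  (r,β): 0.15·log₂(1.0504) = 0.0106
  (r,γ): 0.13·log₂(2.0635) = 0.1359
  (s,α): 0.37·log₂(1.2508) = 0.1195
  (s,β): 0.19·log₂(0.9635) = -0.0102
  (s,γ): 0.02·log₂(0.2299) = -0.0424
Sum = 0.127 bits.

0.127 bits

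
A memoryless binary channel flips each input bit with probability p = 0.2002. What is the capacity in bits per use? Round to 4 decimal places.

0.2777 bits

Binary symmetric channel: C = 1 − h₂(ε) where h₂ is the binary entropy function.
h₂(0.2002) = −0.2002·log₂0.2002 − 0.7998·log₂0.7998 = 0.7223.
C = 1 − 0.7223 = 0.2777 bits per channel use.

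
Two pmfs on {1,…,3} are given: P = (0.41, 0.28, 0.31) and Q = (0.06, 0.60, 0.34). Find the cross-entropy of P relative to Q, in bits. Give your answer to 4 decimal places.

H(P,Q) = −Σ p·log₂ q.
  −0.41·log₂(0.06) = 1.66415
  −0.28·log₂(0.60) = 0.20635
  −0.31·log₂(0.34) = 0.48248
H(P,Q) = 2.3530 bits.

2.3530 bits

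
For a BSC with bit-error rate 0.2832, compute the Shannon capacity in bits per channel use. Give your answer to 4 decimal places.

0.1402 bits

Binary symmetric channel: C = 1 − h₂(ε) where h₂ is the binary entropy function.
h₂(0.2832) = −0.2832·log₂0.2832 − 0.7168·log₂0.7168 = 0.8598.
C = 1 − 0.8598 = 0.1402 bits per channel use.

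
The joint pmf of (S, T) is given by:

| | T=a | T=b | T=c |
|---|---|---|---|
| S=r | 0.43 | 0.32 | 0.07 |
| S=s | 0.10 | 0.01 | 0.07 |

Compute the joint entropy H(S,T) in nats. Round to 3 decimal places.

H(S,T) = −Σ p(x,y)·ln p(x,y) over all 6 cells.
  cell (r,a): −0.43·ln0.43 = 0.3629
  cell (r,b): −0.32·ln0.32 = 0.3646
  cell (r,c): −0.07·ln0.07 = 0.1861
  cell (s,a): −0.10·ln0.10 = 0.2303
  cell (s,b): −0.01·ln0.01 = 0.0461
  cell (s,c): −0.07·ln0.07 = 0.1861
Sum = 1.376 nats.

1.376 nats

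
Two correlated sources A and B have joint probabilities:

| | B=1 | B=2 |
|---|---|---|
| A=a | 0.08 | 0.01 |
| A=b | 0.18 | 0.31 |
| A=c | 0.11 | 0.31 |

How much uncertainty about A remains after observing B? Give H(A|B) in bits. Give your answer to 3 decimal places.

1.250 bits

Marginals: p(A) = (0.0900, 0.4900, 0.4200), p(B) = (0.3700, 0.6300).
H(A|B) = Σ p(B) · H(A|B=·).
  B=1: p=0.3700, H(A|B=1) = 1.5037
  B=2: p=0.6300, H(A|B=2) = 1.1017
Weighted sum = 1.250 bits.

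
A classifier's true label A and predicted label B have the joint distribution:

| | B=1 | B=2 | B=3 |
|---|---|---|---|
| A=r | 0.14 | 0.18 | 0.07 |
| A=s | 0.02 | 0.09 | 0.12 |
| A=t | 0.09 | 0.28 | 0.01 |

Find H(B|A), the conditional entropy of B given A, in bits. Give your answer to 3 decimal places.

Marginals: p(A) = (0.3900, 0.2300, 0.3800), p(B) = (0.2500, 0.5500, 0.2000).
H(B|A) = Σ p(A) · H(B|A=·).
  A=r: p=0.3900, H(B|A=r) = 1.4902
  A=s: p=0.2300, H(B|A=s) = 1.3258
  A=t: p=0.3800, H(B|A=t) = 0.9549
Weighted sum = 1.249 bits.

1.249 bits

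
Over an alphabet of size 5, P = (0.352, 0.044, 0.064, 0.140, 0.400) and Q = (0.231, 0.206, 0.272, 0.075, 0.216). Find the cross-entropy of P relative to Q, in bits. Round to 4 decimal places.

2.3722 bits

H(P,Q) = −Σ p·log₂ q.
  −0.352·log₂(0.231) = 0.74414
  −0.044·log₂(0.206) = 0.10029
  −0.064·log₂(0.272) = 0.12021
  −0.140·log₂(0.075) = 0.52318
  −0.400·log₂(0.216) = 0.88436
H(P,Q) = 2.3722 bits.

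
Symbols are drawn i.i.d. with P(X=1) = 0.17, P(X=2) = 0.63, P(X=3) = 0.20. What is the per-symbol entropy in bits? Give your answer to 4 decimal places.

1.3189 bits

H(X) = −Σ p·log₂ p.
  −(0.17)·log₂(0.17) = 0.43459
  −(0.63)·log₂(0.63) = 0.41994
  −(0.20)·log₂(0.20) = 0.46439
Sum: 0.43459 + 0.41994 + 0.46439 = 1.3189 bits.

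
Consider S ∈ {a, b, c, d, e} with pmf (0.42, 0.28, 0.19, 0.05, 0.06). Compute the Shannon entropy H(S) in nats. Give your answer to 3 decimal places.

1.355 nats

H(S) = −Σ p·ln p.
  −(0.42)·ln(0.42) = 0.3644
  −(0.28)·ln(0.28) = 0.3564
  −(0.19)·ln(0.19) = 0.3155
  −(0.05)·ln(0.05) = 0.1498
  −(0.06)·ln(0.06) = 0.1688
Sum: 0.3644 + 0.3564 + 0.3155 + 0.1498 + 0.1688 = 1.355 nats.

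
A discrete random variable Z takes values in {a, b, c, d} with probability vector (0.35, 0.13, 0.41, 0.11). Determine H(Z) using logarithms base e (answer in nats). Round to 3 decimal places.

1.241 nats

H(Z) = −Σ p·ln p.
  −(0.35)·ln(0.35) = 0.3674
  −(0.13)·ln(0.13) = 0.2652
  −(0.41)·ln(0.41) = 0.3656
  −(0.11)·ln(0.11) = 0.2428
Sum: 0.3674 + 0.2652 + 0.3656 + 0.2428 = 1.241 nats.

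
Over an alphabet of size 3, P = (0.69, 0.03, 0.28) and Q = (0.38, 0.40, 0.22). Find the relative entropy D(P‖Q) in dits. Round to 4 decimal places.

D(P‖Q) = Σ p·log₁₀(p/q).
  0.69·log₁₀(0.69/0.38) = 0.17876
  0.03·log₁₀(0.03/0.40) = -0.03375
  0.28·log₁₀(0.28/0.22) = 0.02933
D(P‖Q) = 0.1743 dits.

0.1743 dits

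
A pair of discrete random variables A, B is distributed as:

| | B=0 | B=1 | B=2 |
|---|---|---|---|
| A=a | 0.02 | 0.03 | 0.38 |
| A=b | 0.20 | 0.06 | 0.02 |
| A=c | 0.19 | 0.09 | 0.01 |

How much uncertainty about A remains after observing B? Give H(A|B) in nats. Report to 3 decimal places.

Chain rule: H(A|B) = H(A,B) − H(B).
Marginals: p(A) = (0.4300, 0.2800, 0.2900), p(B) = (0.4100, 0.1800, 0.4100).
H(A,B) = 1.6984 nats; H(B) = 1.0398 nats.
H(A|B) = 1.6984 − 1.0398 = 0.659 nats.

0.659 nats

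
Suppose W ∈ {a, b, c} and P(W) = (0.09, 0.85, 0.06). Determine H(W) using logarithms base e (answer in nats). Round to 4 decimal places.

H(W) = −Σ p·ln p.
  −(0.09)·ln(0.09) = 0.21672
  −(0.85)·ln(0.85) = 0.13814
  −(0.06)·ln(0.06) = 0.16880
Sum: 0.21672 + 0.13814 + 0.16880 = 0.5237 nats.

0.5237 nats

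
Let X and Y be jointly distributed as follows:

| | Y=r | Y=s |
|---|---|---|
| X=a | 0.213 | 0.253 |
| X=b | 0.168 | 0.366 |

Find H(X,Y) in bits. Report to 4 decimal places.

1.9399 bits

H(X,Y) = −Σ p(x,y)·log₂ p(x,y) over all 4 cells.
  cell (a,r): −0.213·log₂0.213 = 0.47522
  cell (a,s): −0.253·log₂0.253 = 0.50165
  cell (b,r): −0.168·log₂0.168 = 0.43234
  cell (b,s): −0.366·log₂0.366 = 0.53073
Sum = 1.9399 bits.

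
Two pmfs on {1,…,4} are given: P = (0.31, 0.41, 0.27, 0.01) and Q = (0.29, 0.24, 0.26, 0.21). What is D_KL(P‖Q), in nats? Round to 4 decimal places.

D(P‖Q) = Σ p·ln(p/q).
  0.31·ln(0.31/0.29) = 0.02067
  0.41·ln(0.41/0.24) = 0.21956
  0.27·ln(0.27/0.26) = 0.01019
  0.01·ln(0.01/0.21) = -0.03045
D(P‖Q) = 0.2200 nats.

0.2200 nats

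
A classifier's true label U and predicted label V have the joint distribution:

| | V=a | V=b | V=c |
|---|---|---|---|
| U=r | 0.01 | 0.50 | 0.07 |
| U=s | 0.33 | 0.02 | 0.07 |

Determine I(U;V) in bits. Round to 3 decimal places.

0.654 bits

Marginals: p(U) = (0.5800, 0.4200), p(V) = (0.3400, 0.5200, 0.1400).
I(U;V) = Σ p(x,y)·log₂[p(x,y)/(p(x)p(y))].
  (r,a): 0.01·log₂(0.0507) = -0.0430
  (r,b): 0.50·log₂(1.6578) = 0.3646
  (r,c): 0.07·log₂(0.8621) = -0.0150
  (s,a): 0.33·log₂(2.3109) = 0.3988
  (s,b): 0.02·log₂(0.0916) = -0.0690
  (s,c): 0.07·log₂(1.1905) = 0.0176
Sum = 0.654 bits.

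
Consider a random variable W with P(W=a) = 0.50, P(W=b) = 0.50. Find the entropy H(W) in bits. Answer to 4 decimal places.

1.0000 bits

H(W) = −Σ p·log₂ p.
  −(0.50)·log₂(0.50) = 0.50000
  −(0.50)·log₂(0.50) = 0.50000
Sum: 0.50000 + 0.50000 = 1.0000 bits.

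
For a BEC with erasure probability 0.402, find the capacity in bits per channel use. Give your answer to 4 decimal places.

0.5980 bits

Binary erasure channel: capacity C = 1 − ε.
C = 1 − 0.402 = 0.5980 bits per channel use.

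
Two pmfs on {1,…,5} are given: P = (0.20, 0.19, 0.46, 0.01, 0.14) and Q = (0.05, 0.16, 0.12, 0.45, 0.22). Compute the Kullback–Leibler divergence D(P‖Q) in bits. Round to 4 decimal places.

1.1927 bits

D(P‖Q) = Σ p·log₂(p/q).
  0.20·log₂(0.20/0.05) = 0.40000
  0.19·log₂(0.19/0.16) = 0.04711
  0.46·log₂(0.46/0.12) = 0.89176
  0.01·log₂(0.01/0.45) = -0.05492
  0.14·log₂(0.14/0.22) = -0.09129
D(P‖Q) = 1.1927 bits.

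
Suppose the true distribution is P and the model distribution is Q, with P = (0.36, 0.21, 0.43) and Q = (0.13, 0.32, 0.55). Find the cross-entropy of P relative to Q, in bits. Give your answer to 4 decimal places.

H(P,Q) = −Σ p·log₂ q.
  −0.36·log₂(0.13) = 1.05963
  −0.21·log₂(0.32) = 0.34521
  −0.43·log₂(0.55) = 0.37087
H(P,Q) = 1.7757 bits.

1.7757 bits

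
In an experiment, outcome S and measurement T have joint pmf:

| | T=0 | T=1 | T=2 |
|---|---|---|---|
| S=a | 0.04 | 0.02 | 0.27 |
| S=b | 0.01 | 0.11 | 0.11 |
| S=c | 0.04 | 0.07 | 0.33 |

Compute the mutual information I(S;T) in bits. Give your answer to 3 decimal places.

Marginals: p(S) = (0.3300, 0.2300, 0.4400), p(T) = (0.0900, 0.2000, 0.7100).
I(S;T) = H(S) + H(T) − H(S,T).
H(S) = 1.5366, H(T) = 1.1279, H(S,T) = 2.5578.
I(S;T) = 1.5366 + 1.1279 − 2.5578 = 0.107 bits.

0.107 bits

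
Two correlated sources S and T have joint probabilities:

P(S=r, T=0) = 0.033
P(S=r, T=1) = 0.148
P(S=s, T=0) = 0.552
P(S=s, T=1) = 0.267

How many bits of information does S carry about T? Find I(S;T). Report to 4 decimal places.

Marginals: p(S) = (0.1810, 0.8190), p(T) = (0.5850, 0.4150).
I(S;T) = Σ p(x,y)·log₂[p(x,y)/(p(x)p(y))].
  (r,0): 0.033·log₂(0.3117) = -0.05550
  (r,1): 0.148·log₂(1.9703) = 0.14481
  (s,0): 0.552·log₂(1.1521) = 0.11277
  (s,1): 0.267·log₂(0.7856) = -0.09297
Sum = 0.1091 bits.

0.1091 bits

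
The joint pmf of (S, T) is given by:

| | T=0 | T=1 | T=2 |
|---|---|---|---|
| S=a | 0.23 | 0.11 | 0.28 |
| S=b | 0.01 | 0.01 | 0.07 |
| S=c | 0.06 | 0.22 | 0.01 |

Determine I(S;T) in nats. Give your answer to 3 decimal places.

0.204 nats

Marginals: p(S) = (0.6200, 0.0900, 0.2900), p(T) = (0.3000, 0.3400, 0.3600).
I(S;T) = H(S) + H(T) − H(S,T).
H(S) = 0.8721, H(T) = 1.0958, H(S,T) = 1.7635.
I(S;T) = 0.8721 + 1.0958 − 1.7635 = 0.204 nats.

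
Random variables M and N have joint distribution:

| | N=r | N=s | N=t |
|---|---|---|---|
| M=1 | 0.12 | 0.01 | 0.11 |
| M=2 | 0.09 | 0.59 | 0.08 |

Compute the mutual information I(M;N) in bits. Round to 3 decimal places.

Marginals: p(M) = (0.2400, 0.7600), p(N) = (0.2100, 0.6000, 0.1900).
I(M;N) = Σ p(x,y)·log₂[p(x,y)/(p(x)p(y))].
  (1,r): 0.12·log₂(2.3810) = 0.1502
  (1,s): 0.01·log₂(0.0694) = -0.0385
  (1,t): 0.11·log₂(2.4123) = 0.1397
  (2,r): 0.09·log₂(0.5639) = -0.0744
  (2,s): 0.59·log₂(1.2939) = 0.2193
  (2,t): 0.08·log₂(0.5540) = -0.0682
Sum = 0.328 bits.

0.328 bits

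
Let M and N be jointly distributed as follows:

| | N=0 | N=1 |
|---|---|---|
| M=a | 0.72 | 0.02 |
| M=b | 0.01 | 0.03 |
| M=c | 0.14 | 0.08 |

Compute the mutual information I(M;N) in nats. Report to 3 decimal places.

Marginals: p(M) = (0.7400, 0.0400, 0.2200), p(N) = (0.8700, 0.1300).
I(M;N) = H(M) + H(N) − H(M,N).
H(M) = 0.6847, H(N) = 0.3864, H(M,N) = 0.9433.
I(M;N) = 0.6847 + 0.3864 − 0.9433 = 0.128 nats.

0.128 nats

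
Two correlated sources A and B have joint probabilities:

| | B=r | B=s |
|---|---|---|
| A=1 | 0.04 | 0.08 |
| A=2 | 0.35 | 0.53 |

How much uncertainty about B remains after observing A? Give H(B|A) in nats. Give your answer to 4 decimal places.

Marginals: p(A) = (0.1200, 0.8800), p(B) = (0.3900, 0.6100).
H(B|A) = Σ p(A) · H(B|A=·).
  A=1: p=0.1200, H(B|A=1) = 0.6365
  A=2: p=0.8800, H(B|A=2) = 0.6721
Weighted sum = 0.6678 nats.

0.6678 nats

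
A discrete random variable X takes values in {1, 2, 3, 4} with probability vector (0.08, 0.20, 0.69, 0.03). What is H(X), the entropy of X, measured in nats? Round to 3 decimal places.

H(X) = −Σ p·ln p.
  −(0.08)·ln(0.08) = 0.2021
  −(0.20)·ln(0.20) = 0.3219
  −(0.69)·ln(0.69) = 0.2560
  −(0.03)·ln(0.03) = 0.1052
Sum: 0.2021 + 0.3219 + 0.2560 + 0.1052 = 0.885 nats.

0.885 nats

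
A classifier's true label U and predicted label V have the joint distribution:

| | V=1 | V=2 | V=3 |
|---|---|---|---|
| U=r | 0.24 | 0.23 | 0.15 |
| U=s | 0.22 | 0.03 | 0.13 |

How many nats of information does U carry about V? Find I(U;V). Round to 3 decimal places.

Marginals: p(U) = (0.6200, 0.3800), p(V) = (0.4600, 0.2600, 0.2800).
I(U;V) = H(U) + H(V) − H(U,V).
H(U) = 0.6641, H(V) = 1.0639, H(U,V) = 1.6686.
I(U;V) = 0.6641 + 1.0639 − 1.6686 = 0.059 nats.

0.059 nats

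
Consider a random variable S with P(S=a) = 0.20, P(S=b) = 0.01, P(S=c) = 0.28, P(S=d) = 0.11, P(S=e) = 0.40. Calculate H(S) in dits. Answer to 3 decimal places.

H(S) = −Σ p·log₁₀ p.
  −(0.20)·log₁₀(0.20) = 0.1398
  −(0.01)·log₁₀(0.01) = 0.0200
  −(0.28)·log₁₀(0.28) = 0.1548
  −(0.11)·log₁₀(0.11) = 0.1054
  −(0.40)·log₁₀(0.40) = 0.1592
Sum: 0.1398 + 0.0200 + 0.1548 + 0.1054 + 0.1592 = 0.579 dits.

0.579 dits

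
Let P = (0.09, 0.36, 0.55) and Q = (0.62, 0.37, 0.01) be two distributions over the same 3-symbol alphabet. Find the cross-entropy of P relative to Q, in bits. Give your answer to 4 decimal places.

H(P,Q) = −Σ p·log₂ q.
  −0.09·log₂(0.62) = 0.06207
  −0.36·log₂(0.37) = 0.51639
  −0.55·log₂(0.01) = 3.65412
H(P,Q) = 4.2326 bits.

4.2326 bits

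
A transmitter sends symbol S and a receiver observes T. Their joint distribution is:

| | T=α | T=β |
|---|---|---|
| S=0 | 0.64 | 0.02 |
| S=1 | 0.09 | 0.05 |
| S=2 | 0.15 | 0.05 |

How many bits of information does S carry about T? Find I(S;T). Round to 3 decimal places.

Marginals: p(S) = (0.6600, 0.1400, 0.2000), p(T) = (0.8800, 0.1200).
I(S;T) = Σ p(x,y)·log₂[p(x,y)/(p(x)p(y))].
  (0,α): 0.64·log₂(1.1019) = 0.0896
  (0,β): 0.02·log₂(0.2525) = -0.0397
  (1,α): 0.09·log₂(0.7305) = -0.0408
  (1,β): 0.05·log₂(2.9762) = 0.0787
  (2,α): 0.15·log₂(0.8523) = -0.0346
  (2,β): 0.05·log₂(2.0833) = 0.0529
Sum = 0.106 bits.

0.106 bits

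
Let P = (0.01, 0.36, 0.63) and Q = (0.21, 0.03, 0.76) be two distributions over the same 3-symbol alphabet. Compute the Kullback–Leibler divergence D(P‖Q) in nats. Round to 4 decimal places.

D(P‖Q) = Σ p·ln(p/q).
  0.01·ln(0.01/0.21) = -0.03045
  0.36·ln(0.36/0.03) = 0.89457
  0.63·ln(0.63/0.76) = -0.11819
D(P‖Q) = 0.7459 nats.

0.7459 nats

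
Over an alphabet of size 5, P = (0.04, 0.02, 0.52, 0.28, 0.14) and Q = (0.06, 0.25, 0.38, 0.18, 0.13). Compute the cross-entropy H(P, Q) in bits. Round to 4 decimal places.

H(P,Q) = −Σ p·log₂ q.
  −0.04·log₂(0.06) = 0.16236
  −0.02·log₂(0.25) = 0.04000
  −0.52·log₂(0.38) = 0.72588
  −0.28·log₂(0.18) = 0.69270
  −0.14·log₂(0.13) = 0.41208
H(P,Q) = 2.0330 bits.

2.0330 bits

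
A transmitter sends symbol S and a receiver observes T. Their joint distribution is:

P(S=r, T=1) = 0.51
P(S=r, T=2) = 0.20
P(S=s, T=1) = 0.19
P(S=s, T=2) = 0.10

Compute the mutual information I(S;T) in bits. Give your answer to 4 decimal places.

0.0028 bits

Marginals: p(S) = (0.7100, 0.2900), p(T) = (0.7000, 0.3000).
I(S;T) = Σ p(x,y)·log₂[p(x,y)/(p(x)p(y))].
  (r,1): 0.51·log₂(1.0262) = 0.01900
  (r,2): 0.20·log₂(0.9390) = -0.01817
  (s,1): 0.19·log₂(0.9360) = -0.01814
  (s,2): 0.10·log₂(1.1494) = 0.02009
Sum = 0.0028 bits.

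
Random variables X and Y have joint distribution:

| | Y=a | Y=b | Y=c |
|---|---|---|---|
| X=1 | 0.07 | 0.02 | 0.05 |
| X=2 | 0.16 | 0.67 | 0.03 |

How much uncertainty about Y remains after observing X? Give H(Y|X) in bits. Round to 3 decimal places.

Chain rule: H(Y|X) = H(X,Y) − H(X).
Marginals: p(X) = (0.1400, 0.8600), p(Y) = (0.2300, 0.6900, 0.0800).
H(X,Y) = 1.5594 bits; H(X) = 0.5842 bits.
H(Y|X) = 1.5594 − 0.5842 = 0.975 bits.

0.975 bits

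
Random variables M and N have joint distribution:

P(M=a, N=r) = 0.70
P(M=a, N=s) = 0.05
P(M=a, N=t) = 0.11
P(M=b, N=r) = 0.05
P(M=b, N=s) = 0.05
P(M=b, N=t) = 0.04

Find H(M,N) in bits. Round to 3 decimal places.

1.545 bits

H(M,N) = −Σ p(x,y)·log₂ p(x,y) over all 6 cells.
  cell (a,r): −0.70·log₂0.70 = 0.3602
  cell (a,s): −0.05·log₂0.05 = 0.2161
  cell (a,t): −0.11·log₂0.11 = 0.3503
  cell (b,r): −0.05·log₂0.05 = 0.2161
  cell (b,s): −0.05·log₂0.05 = 0.2161
  cell (b,t): −0.04·log₂0.04 = 0.1858
Sum = 1.545 bits.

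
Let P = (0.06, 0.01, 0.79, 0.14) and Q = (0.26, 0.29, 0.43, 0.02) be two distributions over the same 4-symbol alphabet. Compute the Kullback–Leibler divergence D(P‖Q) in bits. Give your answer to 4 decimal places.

0.9108 bits

D(P‖Q) = Σ p·log₂(p/q).
  0.06·log₂(0.06/0.26) = -0.12693
  0.01·log₂(0.01/0.29) = -0.04858
  0.79·log₂(0.79/0.43) = 0.69324
  0.14·log₂(0.14/0.02) = 0.39303
D(P‖Q) = 0.9108 bits.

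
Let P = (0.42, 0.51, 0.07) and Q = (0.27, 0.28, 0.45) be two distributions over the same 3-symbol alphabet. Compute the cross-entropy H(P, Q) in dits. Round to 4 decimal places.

H(P,Q) = −Σ p·log₁₀ q.
  −0.42·log₁₀(0.27) = 0.23883
  −0.51·log₁₀(0.28) = 0.28195
  −0.07·log₁₀(0.45) = 0.02428
H(P,Q) = 0.5451 dits.

0.5451 dits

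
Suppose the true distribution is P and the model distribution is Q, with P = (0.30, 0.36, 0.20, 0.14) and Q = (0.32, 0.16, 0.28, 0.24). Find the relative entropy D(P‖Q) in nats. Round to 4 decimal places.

D(P‖Q) = Σ p·ln(p/q).
  0.30·ln(0.30/0.32) = -0.01936
  0.36·ln(0.36/0.16) = 0.29193
  0.20·ln(0.20/0.28) = -0.06729
  0.14·ln(0.14/0.24) = -0.07546
D(P‖Q) = 0.1298 nats.

0.1298 nats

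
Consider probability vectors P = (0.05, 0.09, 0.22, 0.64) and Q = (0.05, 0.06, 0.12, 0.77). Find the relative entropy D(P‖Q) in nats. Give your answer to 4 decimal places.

0.0515 nats

D(P‖Q) = Σ p·ln(p/q).
  0.05·ln(0.05/0.05) = 0.00000
  0.09·ln(0.09/0.06) = 0.03649
  0.22·ln(0.22/0.12) = 0.13335
  0.64·ln(0.64/0.77) = -0.11835
D(P‖Q) = 0.0515 nats.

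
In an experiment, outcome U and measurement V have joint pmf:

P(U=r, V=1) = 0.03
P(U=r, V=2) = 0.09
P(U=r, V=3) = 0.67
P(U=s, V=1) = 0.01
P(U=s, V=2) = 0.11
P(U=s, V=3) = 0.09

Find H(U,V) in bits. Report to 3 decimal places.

1.581 bits

H(U,V) = −Σ p(x,y)·log₂ p(x,y) over all 6 cells.
  cell (r,1): −0.03·log₂0.03 = 0.1518
  cell (r,2): −0.09·log₂0.09 = 0.3127
  cell (r,3): −0.67·log₂0.67 = 0.3871
  cell (s,1): −0.01·log₂0.01 = 0.0664
  cell (s,2): −0.11·log₂0.11 = 0.3503
  cell (s,3): −0.09·log₂0.09 = 0.3127
Sum = 1.581 bits.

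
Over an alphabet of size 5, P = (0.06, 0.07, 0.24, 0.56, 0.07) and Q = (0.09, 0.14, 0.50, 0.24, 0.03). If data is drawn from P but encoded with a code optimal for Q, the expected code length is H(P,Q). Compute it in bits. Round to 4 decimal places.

H(P,Q) = −Σ p·log₂ q.
  −0.06·log₂(0.09) = 0.20844
  −0.07·log₂(0.14) = 0.19856
  −0.24·log₂(0.50) = 0.24000
  −0.56·log₂(0.24) = 1.15298
  −0.07·log₂(0.03) = 0.35412
H(P,Q) = 2.1541 bits.

2.1541 bits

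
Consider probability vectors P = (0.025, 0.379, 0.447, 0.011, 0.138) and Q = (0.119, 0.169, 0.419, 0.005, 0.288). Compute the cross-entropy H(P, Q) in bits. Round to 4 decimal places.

H(P,Q) = −Σ p·log₂ q.
  −0.025·log₂(0.119) = 0.07677
  −0.379·log₂(0.169) = 0.97210
  −0.447·log₂(0.419) = 0.56098
  −0.011·log₂(0.005) = 0.08408
  −0.138·log₂(0.288) = 0.24783
H(P,Q) = 1.9418 bits.

1.9418 bits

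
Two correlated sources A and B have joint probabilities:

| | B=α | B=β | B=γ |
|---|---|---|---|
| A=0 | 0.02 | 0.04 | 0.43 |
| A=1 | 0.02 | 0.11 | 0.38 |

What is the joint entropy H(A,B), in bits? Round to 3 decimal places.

1.816 bits

H(A,B) = −Σ p(x,y)·log₂ p(x,y) over all 6 cells.
  cell (0,α): −0.02·log₂0.02 = 0.1129
  cell (0,β): −0.04·log₂0.04 = 0.1858
  cell (0,γ): −0.43·log₂0.43 = 0.5236
  cell (1,α): −0.02·log₂0.02 = 0.1129
  cell (1,β): −0.11·log₂0.11 = 0.3503
  cell (1,γ): −0.38·log₂0.38 = 0.5305
Sum = 1.816 bits.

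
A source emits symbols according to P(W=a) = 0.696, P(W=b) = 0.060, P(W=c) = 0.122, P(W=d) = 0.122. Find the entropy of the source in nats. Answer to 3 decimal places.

H(W) = −Σ p·ln p.
  −(0.696)·ln(0.696) = 0.2522
  −(0.060)·ln(0.060) = 0.1688
  −(0.122)·ln(0.122) = 0.2567
  −(0.122)·ln(0.122) = 0.2567
Sum: 0.2522 + 0.1688 + 0.2567 + 0.2567 = 0.934 nats.

0.934 nats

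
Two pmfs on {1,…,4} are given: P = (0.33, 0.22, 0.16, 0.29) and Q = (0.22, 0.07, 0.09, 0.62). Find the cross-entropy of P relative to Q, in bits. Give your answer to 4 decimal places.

H(P,Q) = −Σ p·log₂ q.
  −0.33·log₂(0.22) = 0.72086
  −0.22·log₂(0.07) = 0.84403
  −0.16·log₂(0.09) = 0.55583
  −0.29·log₂(0.62) = 0.20000
H(P,Q) = 2.3207 bits.

2.3207 bits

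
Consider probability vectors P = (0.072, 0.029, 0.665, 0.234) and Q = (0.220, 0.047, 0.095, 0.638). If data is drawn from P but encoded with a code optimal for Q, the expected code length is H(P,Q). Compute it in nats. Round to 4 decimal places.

H(P,Q) = −Σ p·ln q.
  −0.072·ln(0.220) = 0.10902
  −0.029·ln(0.047) = 0.08867
  −0.665·ln(0.095) = 1.56533
  −0.234·ln(0.638) = 0.10516
H(P,Q) = 1.8682 nats.

1.8682 nats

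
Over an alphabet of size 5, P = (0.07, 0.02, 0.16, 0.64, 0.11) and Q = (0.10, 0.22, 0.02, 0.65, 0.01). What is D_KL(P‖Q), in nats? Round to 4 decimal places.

0.5136 nats

D(P‖Q) = Σ p·ln(p/q).
  0.07·ln(0.07/0.10) = -0.02497
  0.02·ln(0.02/0.22) = -0.04796
  0.16·ln(0.16/0.02) = 0.33271
  0.64·ln(0.64/0.65) = -0.00992
  0.11·ln(0.11/0.01) = 0.26377
D(P‖Q) = 0.5136 nats.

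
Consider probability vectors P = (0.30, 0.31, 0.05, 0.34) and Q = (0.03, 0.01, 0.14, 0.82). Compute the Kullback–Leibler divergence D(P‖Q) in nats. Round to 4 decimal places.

D(P‖Q) = Σ p·ln(p/q).
  0.30·ln(0.30/0.03) = 0.69078
  0.31·ln(0.31/0.01) = 1.06454
  0.05·ln(0.05/0.14) = -0.05148
  0.34·ln(0.34/0.82) = -0.29932
D(P‖Q) = 1.4045 nats.

1.4045 nats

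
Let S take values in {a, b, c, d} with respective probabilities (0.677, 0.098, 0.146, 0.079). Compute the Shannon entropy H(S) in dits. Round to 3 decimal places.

H(S) = −Σ p·log₁₀ p.
  −(0.677)·log₁₀(0.677) = 0.1147
  −(0.098)·log₁₀(0.098) = 0.0989
  −(0.146)·log₁₀(0.146) = 0.1220
  −(0.079)·log₁₀(0.079) = 0.0871
Sum: 0.1147 + 0.0989 + 0.1220 + 0.0871 = 0.423 dits.

0.423 dits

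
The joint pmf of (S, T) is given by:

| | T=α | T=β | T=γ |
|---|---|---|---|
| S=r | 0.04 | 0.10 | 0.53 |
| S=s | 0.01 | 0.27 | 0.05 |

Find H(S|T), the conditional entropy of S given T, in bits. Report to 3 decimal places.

Marginals: p(S) = (0.6700, 0.3300), p(T) = (0.0500, 0.3700, 0.5800).
H(S|T) = Σ p(T) · H(S|T=·).
  T=α: p=0.0500, H(S|T=α) = 0.7219
  T=β: p=0.3700, H(S|T=β) = 0.8419
  T=γ: p=0.5800, H(S|T=γ) = 0.4237
Weighted sum = 0.593 bits.

0.593 bits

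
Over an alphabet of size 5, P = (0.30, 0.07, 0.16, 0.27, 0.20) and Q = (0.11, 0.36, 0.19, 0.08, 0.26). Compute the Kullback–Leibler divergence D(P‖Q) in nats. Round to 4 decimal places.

D(P‖Q) = Σ p·ln(p/q).
  0.30·ln(0.30/0.11) = 0.30099
  0.07·ln(0.07/0.36) = -0.11463
  0.16·ln(0.16/0.19) = -0.02750
  0.27·ln(0.27/0.08) = 0.32843
  0.20·ln(0.20/0.26) = -0.05247
D(P‖Q) = 0.4348 nats.

0.4348 nats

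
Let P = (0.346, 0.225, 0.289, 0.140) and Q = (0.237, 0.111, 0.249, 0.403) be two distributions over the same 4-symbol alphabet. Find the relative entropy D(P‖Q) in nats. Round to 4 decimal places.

D(P‖Q) = Σ p·ln(p/q).
  0.346·ln(0.346/0.237) = 0.13092
  0.225·ln(0.225/0.111) = 0.15898
  0.289·ln(0.289/0.249) = 0.04305
  0.140·ln(0.140/0.403) = -0.14802
D(P‖Q) = 0.1849 nats.

0.1849 nats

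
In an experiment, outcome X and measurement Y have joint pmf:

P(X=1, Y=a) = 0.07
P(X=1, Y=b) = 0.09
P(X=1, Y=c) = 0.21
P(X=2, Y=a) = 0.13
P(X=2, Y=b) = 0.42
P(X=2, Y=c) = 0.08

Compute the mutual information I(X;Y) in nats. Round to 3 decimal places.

0.121 nats

Marginals: p(X) = (0.3700, 0.6300), p(Y) = (0.2000, 0.5100, 0.2900).
I(X;Y) = H(X) + H(Y) − H(X,Y).
H(X) = 0.6590, H(Y) = 1.0243, H(X,Y) = 1.5622.
I(X;Y) = 0.6590 + 1.0243 − 1.5622 = 0.121 nats.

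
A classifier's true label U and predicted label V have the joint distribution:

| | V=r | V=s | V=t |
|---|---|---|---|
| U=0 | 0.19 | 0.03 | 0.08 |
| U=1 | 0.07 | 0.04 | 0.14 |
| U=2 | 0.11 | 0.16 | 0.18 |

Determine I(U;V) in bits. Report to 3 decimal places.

0.118 bits

Marginals: p(U) = (0.3000, 0.2500, 0.4500), p(V) = (0.3700, 0.2300, 0.4000).
I(U;V) = H(U) + H(V) − H(U,V).
H(U) = 1.5395, H(V) = 1.5472, H(U,V) = 2.9685.
I(U;V) = 1.5395 + 1.5472 − 2.9685 = 0.118 bits.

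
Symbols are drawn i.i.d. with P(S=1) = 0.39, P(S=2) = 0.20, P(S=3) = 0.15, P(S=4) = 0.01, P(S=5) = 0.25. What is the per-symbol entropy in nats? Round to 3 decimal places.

H(S) = −Σ p·ln p.
  −(0.39)·ln(0.39) = 0.3672
  −(0.20)·ln(0.20) = 0.3219
  −(0.15)·ln(0.15) = 0.2846
  −(0.01)·ln(0.01) = 0.0461
  −(0.25)·ln(0.25) = 0.3466
Sum: 0.3672 + 0.3219 + 0.2846 + 0.0461 + 0.3466 = 1.366 nats.

1.366 nats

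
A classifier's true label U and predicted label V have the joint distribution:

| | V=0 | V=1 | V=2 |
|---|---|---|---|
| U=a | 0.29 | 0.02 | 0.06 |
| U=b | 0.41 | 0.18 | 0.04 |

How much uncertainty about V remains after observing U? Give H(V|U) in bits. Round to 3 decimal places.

Marginals: p(U) = (0.3700, 0.6300), p(V) = (0.7000, 0.2000, 0.1000).
H(V|U) = Σ p(U) · H(V|U=·).
  U=a: p=0.3700, H(V|U=a) = 0.9286
  U=b: p=0.6300, H(V|U=b) = 1.1722
Weighted sum = 1.082 bits.

1.082 bits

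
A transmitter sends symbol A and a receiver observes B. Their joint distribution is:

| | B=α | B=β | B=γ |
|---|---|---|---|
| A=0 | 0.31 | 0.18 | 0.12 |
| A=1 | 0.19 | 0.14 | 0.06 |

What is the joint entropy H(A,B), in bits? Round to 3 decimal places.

2.432 bits

H(A,B) = −Σ p(x,y)·log₂ p(x,y) over all 6 cells.
  cell (0,α): −0.31·log₂0.31 = 0.5238
  cell (0,β): −0.18·log₂0.18 = 0.4453
  cell (0,γ): −0.12·log₂0.12 = 0.3671
  cell (1,α): −0.19·log₂0.19 = 0.4552
  cell (1,β): −0.14·log₂0.14 = 0.3971
  cell (1,γ): −0.06·log₂0.06 = 0.2435
Sum = 2.432 bits.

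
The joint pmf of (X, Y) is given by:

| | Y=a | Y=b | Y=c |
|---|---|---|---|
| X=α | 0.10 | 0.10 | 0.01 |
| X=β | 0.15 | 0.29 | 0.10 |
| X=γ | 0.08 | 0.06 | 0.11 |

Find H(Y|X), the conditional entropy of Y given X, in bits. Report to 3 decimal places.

1.424 bits

Chain rule: H(Y|X) = H(X,Y) − H(X).
Marginals: p(X) = (0.2100, 0.5400, 0.2500), p(Y) = (0.3300, 0.4500, 0.2200).
H(X,Y) = 2.8768 bits; H(X) = 1.4529 bits.
H(Y|X) = 2.8768 − 1.4529 = 1.424 bits.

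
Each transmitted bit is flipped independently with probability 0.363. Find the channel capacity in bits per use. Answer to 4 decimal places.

0.0549 bits

Binary symmetric channel: C = 1 − h₂(ε) where h₂ is the binary entropy function.
h₂(0.363) = −0.363·log₂0.363 − 0.637·log₂0.637 = 0.9451.
C = 1 − 0.9451 = 0.0549 bits per channel use.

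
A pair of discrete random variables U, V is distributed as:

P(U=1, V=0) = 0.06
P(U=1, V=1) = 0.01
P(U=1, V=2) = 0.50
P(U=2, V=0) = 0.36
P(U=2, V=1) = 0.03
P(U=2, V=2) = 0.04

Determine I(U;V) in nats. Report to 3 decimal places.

0.346 nats

Marginals: p(U) = (0.5700, 0.4300), p(V) = (0.4200, 0.0400, 0.5400).
I(U;V) = H(U) + H(V) − H(U,V).
H(U) = 0.6833, H(V) = 0.8258, H(U,V) = 1.1632.
I(U;V) = 0.6833 + 0.8258 − 1.1632 = 0.346 nats.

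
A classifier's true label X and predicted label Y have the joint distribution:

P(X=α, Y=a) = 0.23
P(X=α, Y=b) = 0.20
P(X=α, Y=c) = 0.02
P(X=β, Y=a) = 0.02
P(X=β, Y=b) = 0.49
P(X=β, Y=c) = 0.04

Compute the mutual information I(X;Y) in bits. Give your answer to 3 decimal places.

0.238 bits

Marginals: p(X) = (0.4500, 0.5500), p(Y) = (0.2500, 0.6900, 0.0600).
I(X;Y) = H(X) + H(Y) − H(X,Y).
H(X) = 0.9928, H(Y) = 1.1129, H(X,Y) = 1.8678.
I(X;Y) = 0.9928 + 1.1129 − 1.8678 = 0.238 bits.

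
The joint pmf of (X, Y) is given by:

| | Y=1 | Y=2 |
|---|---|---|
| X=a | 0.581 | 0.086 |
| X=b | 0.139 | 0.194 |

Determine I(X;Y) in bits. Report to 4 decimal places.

0.1592 bits

Marginals: p(X) = (0.6670, 0.3330), p(Y) = (0.7200, 0.2800).
I(X;Y) = Σ p(x,y)·log₂[p(x,y)/(p(x)p(y))].
  (a,1): 0.581·log₂(1.2098) = 0.15965
  (a,2): 0.086·log₂(0.4605) = -0.09621
  (b,1): 0.139·log₂(0.5797) = -0.10932
  (b,2): 0.194·log₂(2.0807) = 0.20506
Sum = 0.1592 bits.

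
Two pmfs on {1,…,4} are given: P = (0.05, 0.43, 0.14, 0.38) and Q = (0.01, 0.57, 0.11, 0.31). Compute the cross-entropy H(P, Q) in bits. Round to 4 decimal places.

H(P,Q) = −Σ p·log₂ q.
  −0.05·log₂(0.01) = 0.33219
  −0.43·log₂(0.57) = 0.34872
  −0.14·log₂(0.11) = 0.44582
  −0.38·log₂(0.31) = 0.64207
H(P,Q) = 1.7688 bits.

1.7688 bits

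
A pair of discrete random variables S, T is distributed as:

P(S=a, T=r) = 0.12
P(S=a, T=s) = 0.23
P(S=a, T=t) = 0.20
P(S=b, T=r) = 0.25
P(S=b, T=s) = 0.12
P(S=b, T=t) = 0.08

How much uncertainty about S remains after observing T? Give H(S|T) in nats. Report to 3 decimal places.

Marginals: p(S) = (0.5500, 0.4500), p(T) = (0.3700, 0.3500, 0.2800).
H(S|T) = Σ p(T) · H(S|T=·).
  T=r: p=0.3700, H(S|T=r) = 0.6301
  T=s: p=0.3500, H(S|T=s) = 0.6429
  T=t: p=0.2800, H(S|T=t) = 0.5983
Weighted sum = 0.626 nats.

0.626 nats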